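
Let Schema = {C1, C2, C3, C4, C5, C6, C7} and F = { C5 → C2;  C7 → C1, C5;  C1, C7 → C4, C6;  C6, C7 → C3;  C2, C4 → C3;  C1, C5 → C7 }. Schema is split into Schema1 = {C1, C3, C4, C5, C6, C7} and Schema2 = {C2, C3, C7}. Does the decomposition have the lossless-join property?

Yes

Common attributes: Schema1 ∩ Schema2 = {C3, C7}.
Closure of {C3, C7}: C7 → C1, C5 applies, adding C1, C5; C1, C7 → C4, C6 applies, adding C4, C6; C5 → C2 applies, adding C2. So (C3, C7)⁺ = {C1, C2, C3, C4, C5, C6, C7}.
This closure contains every attribute of Schema1, so Schema1 ∩ Schema2 → Schema1. The join is lossless.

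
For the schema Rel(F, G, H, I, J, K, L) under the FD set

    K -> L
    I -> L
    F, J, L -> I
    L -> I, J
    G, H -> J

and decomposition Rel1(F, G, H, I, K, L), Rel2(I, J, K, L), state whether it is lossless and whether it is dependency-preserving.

Lossless test: (I, K, L)⁺ = {I, J, K, L}, which contains all of one fragment — lossless.
Dependency preservation: the restricted closure of {G, H} across the fragments never reaches {J}, so G, H → J cannot be enforced without a join — not preserved.

lossless but not dependency-preserving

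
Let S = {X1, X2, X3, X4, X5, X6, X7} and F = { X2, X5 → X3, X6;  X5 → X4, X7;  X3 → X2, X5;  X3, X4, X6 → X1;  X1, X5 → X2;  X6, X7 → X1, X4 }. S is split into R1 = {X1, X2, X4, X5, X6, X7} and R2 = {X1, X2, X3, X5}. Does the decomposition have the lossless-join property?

Common attributes: R1 ∩ R2 = {X1, X2, X5}.
Closure of {X1, X2, X5}: X2, X5 → X3, X6 applies, adding X3, X6; X5 → X4, X7 applies, adding X4, X7. So (X1, X2, X5)⁺ = {X1, X2, X3, X4, X5, X6, X7}.
This closure contains every attribute of R1, so R1 ∩ R2 → R1. The join is lossless.

Yes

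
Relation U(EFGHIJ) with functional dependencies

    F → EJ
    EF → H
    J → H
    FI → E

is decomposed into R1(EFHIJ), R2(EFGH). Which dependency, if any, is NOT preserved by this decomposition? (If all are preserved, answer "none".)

F → EJ lies within R1.
EF → H lies within R1.
J → H lies within R1.
FI → E lies within R1.
Every dependency is enforceable on the fragments, so the decomposition is dependency-preserving.

none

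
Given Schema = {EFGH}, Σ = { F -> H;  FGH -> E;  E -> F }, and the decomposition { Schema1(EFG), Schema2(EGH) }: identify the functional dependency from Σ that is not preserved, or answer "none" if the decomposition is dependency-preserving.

F -> H

Check F → H: no single fragment contains all of {FH}, and the restricted closure of {F} across the fragments never reaches {H}.
FGH → E is preserved.
E → F is preserved.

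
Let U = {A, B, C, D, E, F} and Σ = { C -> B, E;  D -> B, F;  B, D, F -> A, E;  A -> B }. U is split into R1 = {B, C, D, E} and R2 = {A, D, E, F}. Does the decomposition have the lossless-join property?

Common attributes: R1 ∩ R2 = {D, E}.
Closure of {D, E}: D → B, F applies, adding B, F; B, D, F → A, E applies, adding A. So (D, E)⁺ = {A, B, D, E, F}.
This closure contains every attribute of R2, so R1 ∩ R2 → R2. The join is lossless.

Yes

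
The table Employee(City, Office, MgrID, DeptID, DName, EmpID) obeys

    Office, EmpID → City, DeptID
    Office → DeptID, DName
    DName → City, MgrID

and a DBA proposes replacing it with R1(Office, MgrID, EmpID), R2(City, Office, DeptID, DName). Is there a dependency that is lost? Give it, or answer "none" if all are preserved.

Check DName → City, MgrID: no single fragment contains all of {City, MgrID, DName}, and the restricted closure of {DName} across the fragments never reaches {City, MgrID}.
Office, EmpID → City, DeptID is preserved.
Office → DeptID, DName is preserved.

DName → City, MgrID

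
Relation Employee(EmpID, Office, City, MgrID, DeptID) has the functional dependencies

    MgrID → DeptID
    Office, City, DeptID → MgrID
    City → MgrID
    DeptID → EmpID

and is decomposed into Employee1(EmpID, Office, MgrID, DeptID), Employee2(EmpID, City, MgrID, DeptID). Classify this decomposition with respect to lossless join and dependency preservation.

lossy but dependency-preserving

Lossless test: (EmpID, MgrID, DeptID)⁺ = {EmpID, MgrID, DeptID}, which is a superkey of neither fragment — lossy.
Dependency preservation: Office, City, DeptID → MgrID is not contained in any single fragment, but the restricted closure of its left-hand side across the fragments still reaches the right-hand side; the remaining FDs each lie inside some fragment. All dependencies are preserved.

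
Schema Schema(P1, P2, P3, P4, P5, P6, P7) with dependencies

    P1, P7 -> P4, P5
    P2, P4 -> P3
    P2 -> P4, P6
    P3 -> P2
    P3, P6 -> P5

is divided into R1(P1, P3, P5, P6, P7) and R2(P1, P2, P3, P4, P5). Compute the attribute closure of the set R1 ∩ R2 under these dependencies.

R1 ∩ R2 = {P1, P3, P5}.
P3 → P2 applies, adding P2
P2 → P4, P6 applies, adding P4, P6
Closure: {P1, P2, P3, P4, P5, P6}.

P1, P2, P3, P4, P5, P6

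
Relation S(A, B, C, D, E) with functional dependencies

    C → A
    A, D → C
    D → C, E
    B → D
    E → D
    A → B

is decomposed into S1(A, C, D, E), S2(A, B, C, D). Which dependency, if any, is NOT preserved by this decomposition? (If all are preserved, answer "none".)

C → A lies within S1.
A, D → C lies within S1.
D → C, E lies within S1.
B → D lies within S2.
E → D lies within S1.
A → B lies within S2.
Every dependency is enforceable on the fragments, so the decomposition is dependency-preserving.

none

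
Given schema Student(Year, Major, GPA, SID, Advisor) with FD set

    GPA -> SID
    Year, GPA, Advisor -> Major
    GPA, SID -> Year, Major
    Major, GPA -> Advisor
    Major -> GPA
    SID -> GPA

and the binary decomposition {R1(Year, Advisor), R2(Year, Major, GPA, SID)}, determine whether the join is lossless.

No

Common attributes: R1 ∩ R2 = {Year}.
No dependency enlarges {Year}, so (Year)⁺ = {Year}.
The closure contains neither all of R1 = {Year, Advisor} nor all of R2 = {Year, Major, GPA, SID}, so the common attributes are not a superkey of either fragment. The join is lossy.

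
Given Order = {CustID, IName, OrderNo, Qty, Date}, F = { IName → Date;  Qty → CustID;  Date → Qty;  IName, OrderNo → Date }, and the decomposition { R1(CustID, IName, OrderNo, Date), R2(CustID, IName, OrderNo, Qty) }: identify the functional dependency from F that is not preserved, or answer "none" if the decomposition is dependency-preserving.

Check Date → Qty: no single fragment contains all of {Qty, Date}, and the restricted closure of {Date} across the fragments never reaches {Qty}.
IName → Date is preserved.
Qty → CustID is preserved.
IName, OrderNo → Date is preserved.

Date → Qty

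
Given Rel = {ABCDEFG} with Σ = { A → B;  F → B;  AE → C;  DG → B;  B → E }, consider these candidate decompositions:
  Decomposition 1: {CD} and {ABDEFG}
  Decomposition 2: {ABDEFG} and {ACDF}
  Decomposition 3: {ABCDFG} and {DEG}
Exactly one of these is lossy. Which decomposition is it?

Decomposition 1

Decomposition 1: common = {D}, closure = {D} → lossy.
Decomposition 2: common = {ADF}, closure = {ABCDEF} → lossless.
Decomposition 3: common = {DG}, closure = {BDEG} → lossless.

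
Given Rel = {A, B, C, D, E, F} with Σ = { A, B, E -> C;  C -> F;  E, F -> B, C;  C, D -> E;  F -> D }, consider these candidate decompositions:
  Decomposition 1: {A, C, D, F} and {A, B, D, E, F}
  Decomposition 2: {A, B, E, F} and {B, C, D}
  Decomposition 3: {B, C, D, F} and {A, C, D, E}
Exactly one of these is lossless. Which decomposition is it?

Decomposition 3

Decomposition 1: common = {A, D, F}, closure = {A, D, F} → lossy.
Decomposition 2: common = {B}, closure = {B} → lossy.
Decomposition 3: common = {C, D}, closure = {B, C, D, E, F} → lossless.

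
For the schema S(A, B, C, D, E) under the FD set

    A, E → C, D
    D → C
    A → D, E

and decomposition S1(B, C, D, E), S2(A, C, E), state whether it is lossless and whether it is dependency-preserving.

Lossless test: (C, E)⁺ = {C, E}, which is a superkey of neither fragment — lossy.
Dependency preservation: the restricted closure of {A, E} across the fragments never reaches {C, D}, so A, E → C, D cannot be enforced without a join — not preserved.

lossy and not dependency-preserving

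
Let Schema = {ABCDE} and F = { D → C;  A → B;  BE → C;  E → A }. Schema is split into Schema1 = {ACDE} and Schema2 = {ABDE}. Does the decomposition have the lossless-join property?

Common attributes: Schema1 ∩ Schema2 = {ADE}.
Closure of {ADE}: D → C applies, adding C; A → B applies, adding B. So (ADE)⁺ = {ABCDE}.
This closure contains every attribute of Schema1, so Schema1 ∩ Schema2 → Schema1. The join is lossless.

Yes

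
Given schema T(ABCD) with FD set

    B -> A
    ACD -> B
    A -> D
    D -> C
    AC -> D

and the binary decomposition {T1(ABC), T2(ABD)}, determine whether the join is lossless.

Common attributes: T1 ∩ T2 = {AB}.
Closure of {AB}: A → D applies, adding D; D → C applies, adding C. So (AB)⁺ = {ABCD}.
This closure contains every attribute of T1, so T1 ∩ T2 → T1. The join is lossless.

Yes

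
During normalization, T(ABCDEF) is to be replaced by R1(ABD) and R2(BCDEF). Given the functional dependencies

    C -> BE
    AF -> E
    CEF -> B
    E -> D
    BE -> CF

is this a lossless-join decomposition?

Common attributes: R1 ∩ R2 = {BD}.
No dependency enlarges {BD}, so (BD)⁺ = {BD}.
The closure contains neither all of R1 = {ABD} nor all of R2 = {BCDEF}, so the common attributes are not a superkey of either fragment. The join is lossy.

No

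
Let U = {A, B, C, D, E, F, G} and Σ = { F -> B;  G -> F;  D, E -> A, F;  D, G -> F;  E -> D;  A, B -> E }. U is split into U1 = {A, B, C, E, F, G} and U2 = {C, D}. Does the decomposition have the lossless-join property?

No

Common attributes: U1 ∩ U2 = {C}.
No dependency enlarges {C}, so (C)⁺ = {C}.
The closure contains neither all of U1 = {A, B, C, E, F, G} nor all of U2 = {C, D}, so the common attributes are not a superkey of either fragment. The join is lossy.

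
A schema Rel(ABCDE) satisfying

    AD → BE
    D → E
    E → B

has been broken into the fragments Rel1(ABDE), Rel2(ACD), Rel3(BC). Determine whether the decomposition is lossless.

Chase test. Columns are ABCDE; row i has aⱼ where attribute j ∈ Reli, else bᵢⱼ.
Initial tableau (one row per fragment):
  row 1: a1 a2 b13 a4 a5
  row 2: a1 b22 a3 a4 b25
  row 3: b31 a2 a3 b34 b35
Rows 1 and 2 agree on AD; apply AD→BE and equate their BE entries.
Row 2 is now all distinguished symbols — the join is lossless.

Yes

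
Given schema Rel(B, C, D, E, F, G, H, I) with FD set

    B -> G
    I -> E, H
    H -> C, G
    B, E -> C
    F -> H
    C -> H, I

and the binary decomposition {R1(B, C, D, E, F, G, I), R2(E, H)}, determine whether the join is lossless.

Common attributes: R1 ∩ R2 = {E}.
No dependency enlarges {E}, so (E)⁺ = {E}.
The closure contains neither all of R1 = {B, C, D, E, F, G, I} nor all of R2 = {E, H}, so the common attributes are not a superkey of either fragment. The join is lossy.

No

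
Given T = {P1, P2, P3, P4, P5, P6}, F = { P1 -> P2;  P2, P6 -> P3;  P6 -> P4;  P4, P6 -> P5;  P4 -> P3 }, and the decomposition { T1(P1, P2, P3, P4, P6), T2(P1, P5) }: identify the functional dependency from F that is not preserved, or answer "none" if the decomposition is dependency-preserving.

Check P4, P6 → P5: no single fragment contains all of {P4, P5, P6}, and the restricted closure of {P4, P6} across the fragments never reaches {P5}.
P1 → P2 is preserved.
P2, P6 → P3 is preserved.
P6 → P4 is preserved.
P4 → P3 is preserved.

P4, P6 -> P5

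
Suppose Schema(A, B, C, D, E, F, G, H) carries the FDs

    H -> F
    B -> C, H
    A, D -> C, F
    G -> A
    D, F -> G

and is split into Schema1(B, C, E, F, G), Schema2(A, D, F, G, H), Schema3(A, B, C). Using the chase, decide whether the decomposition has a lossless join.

No

Chase test. Columns are A, B, C, D, E, F, G, H; row i has aⱼ where attribute j ∈ Schemai, else bᵢⱼ.
Initial tableau (one row per fragment):
  row 1: b11 a2 a3 b14 a5 a6 a7 b18
  row 2: a1 b22 b23 a4 b25 a6 a7 a8
  row 3: a1 a2 a3 b34 b35 b36 b37 b38
Rows 1 and 3 agree on B; apply B→C, H and equate their C, H entries.
Rows 1 and 2 agree on G; apply G→A and equate their A entries.
Rows 1 and 3 agree on H; apply H→F and equate their F entries.
No row becomes fully distinguished — the join is lossy.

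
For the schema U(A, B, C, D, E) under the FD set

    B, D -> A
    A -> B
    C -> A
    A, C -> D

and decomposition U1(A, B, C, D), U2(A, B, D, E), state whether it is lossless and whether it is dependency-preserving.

lossy but dependency-preserving

Lossless test: (A, B, D)⁺ = {A, B, D}, which is a superkey of neither fragment — lossy.
Dependency preservation: every FD's attributes lie within a single fragment, so each can be enforced locally — preserved.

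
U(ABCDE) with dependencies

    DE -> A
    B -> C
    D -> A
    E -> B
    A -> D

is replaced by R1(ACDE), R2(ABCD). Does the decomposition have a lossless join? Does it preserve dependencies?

lossy and not dependency-preserving

Lossless test: (ACD)⁺ = {ACD}, which is a superkey of neither fragment — lossy.
Dependency preservation: the restricted closure of {E} across the fragments never reaches {B}, so E → B cannot be enforced without a join — not preserved.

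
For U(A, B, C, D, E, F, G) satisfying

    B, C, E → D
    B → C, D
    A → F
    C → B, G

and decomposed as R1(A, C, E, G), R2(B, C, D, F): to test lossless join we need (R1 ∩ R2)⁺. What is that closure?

R1 ∩ R2 = {C}.
C → B, G applies, adding B, G
B → C, D applies, adding D
Closure: {B, C, D, G}.

B, C, D, G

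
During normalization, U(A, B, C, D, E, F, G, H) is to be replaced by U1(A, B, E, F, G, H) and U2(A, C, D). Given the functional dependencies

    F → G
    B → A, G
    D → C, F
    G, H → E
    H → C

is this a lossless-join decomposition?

No

Common attributes: U1 ∩ U2 = {A}.
No dependency enlarges {A}, so (A)⁺ = {A}.
The closure contains neither all of U1 = {A, B, E, F, G, H} nor all of U2 = {A, C, D}, so the common attributes are not a superkey of either fragment. The join is lossy.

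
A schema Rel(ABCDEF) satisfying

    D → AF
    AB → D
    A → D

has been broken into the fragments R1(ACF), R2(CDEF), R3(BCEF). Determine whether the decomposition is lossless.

No

Chase test. Columns are ABCDEF; row i has aⱼ where attribute j ∈ Ri, else bᵢⱼ.
Initial tableau (one row per fragment):
  row 1: a1 b12 a3 b14 b15 a6
  row 2: b21 b22 a3 a4 a5 a6
  row 3: b31 a2 a3 b34 a5 a6
No row becomes fully distinguished — the join is lossy.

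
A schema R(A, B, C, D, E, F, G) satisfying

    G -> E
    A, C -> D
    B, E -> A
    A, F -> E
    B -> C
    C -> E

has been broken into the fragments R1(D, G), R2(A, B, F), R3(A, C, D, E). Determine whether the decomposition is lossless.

No

Chase test. Columns are A, B, C, D, E, F, G; row i has aⱼ where attribute j ∈ Ri, else bᵢⱼ.
Initial tableau (one row per fragment):
  row 1: b11 b12 b13 a4 b15 b16 a7
  row 2: a1 a2 b23 b24 b25 a6 b27
  row 3: a1 b32 a3 a4 a5 b36 b37
No row becomes fully distinguished — the join is lossy.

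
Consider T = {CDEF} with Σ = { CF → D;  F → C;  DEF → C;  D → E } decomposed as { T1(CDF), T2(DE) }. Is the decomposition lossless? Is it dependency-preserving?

lossless and dependency-preserving

Lossless test: (D)⁺ = {DE}, which contains all of one fragment — lossless.
Dependency preservation: DEF → C is not contained in any single fragment, but the restricted closure of its left-hand side across the fragments still reaches the right-hand side; the remaining FDs each lie inside some fragment. All dependencies are preserved.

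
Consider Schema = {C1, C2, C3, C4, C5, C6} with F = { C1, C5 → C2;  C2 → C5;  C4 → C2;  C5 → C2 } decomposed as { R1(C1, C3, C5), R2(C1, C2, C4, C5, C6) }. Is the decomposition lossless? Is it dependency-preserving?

Lossless test: (C1, C5)⁺ = {C1, C2, C5}, which is a superkey of neither fragment — lossy.
Dependency preservation: every FD's attributes lie within a single fragment, so each can be enforced locally — preserved.

lossy but dependency-preserving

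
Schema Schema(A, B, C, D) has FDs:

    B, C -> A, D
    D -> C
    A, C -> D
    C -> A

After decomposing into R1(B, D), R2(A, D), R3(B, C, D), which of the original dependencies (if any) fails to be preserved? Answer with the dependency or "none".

B, C → A, D: restricted closure across fragments reaches A, D.
D → C lies within R3.
A, C → D: restricted closure across fragments reaches D.
C → A: restricted closure across fragments reaches A.
Every dependency is enforceable on the fragments, so the decomposition is dependency-preserving.

none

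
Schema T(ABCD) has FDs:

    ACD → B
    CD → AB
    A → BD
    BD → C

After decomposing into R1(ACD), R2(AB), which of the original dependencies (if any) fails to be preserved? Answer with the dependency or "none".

BD → C

Check BD → C: no single fragment contains all of {BCD}, and the restricted closure of {BD} across the fragments never reaches {C}.
ACD → B is preserved.
CD → AB is preserved.
A → BD is preserved.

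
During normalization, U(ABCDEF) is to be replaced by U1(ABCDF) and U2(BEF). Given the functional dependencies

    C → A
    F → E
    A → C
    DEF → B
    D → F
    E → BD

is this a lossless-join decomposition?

Common attributes: U1 ∩ U2 = {BF}.
Closure of {BF}: F → E applies, adding E; E → BD applies, adding D. So (BF)⁺ = {BDEF}.
This closure contains every attribute of U2, so U1 ∩ U2 → U2. The join is lossless.

Yes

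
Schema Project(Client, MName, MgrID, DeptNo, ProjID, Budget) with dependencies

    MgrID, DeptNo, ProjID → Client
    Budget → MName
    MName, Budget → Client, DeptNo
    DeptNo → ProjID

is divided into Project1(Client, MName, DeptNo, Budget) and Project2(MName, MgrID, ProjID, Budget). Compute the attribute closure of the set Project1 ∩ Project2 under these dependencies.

Client, MName, DeptNo, ProjID, Budget

Project1 ∩ Project2 = {MName, Budget}.
MName, Budget → Client, DeptNo applies, adding Client, DeptNo
DeptNo → ProjID applies, adding ProjID
Closure: {Client, MName, DeptNo, ProjID, Budget}.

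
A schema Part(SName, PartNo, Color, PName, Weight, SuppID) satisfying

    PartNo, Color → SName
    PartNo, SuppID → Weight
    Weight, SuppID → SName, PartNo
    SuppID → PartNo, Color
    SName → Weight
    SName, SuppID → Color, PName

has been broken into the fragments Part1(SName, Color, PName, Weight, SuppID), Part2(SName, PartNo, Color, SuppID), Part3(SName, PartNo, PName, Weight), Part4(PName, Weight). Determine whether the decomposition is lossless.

Chase test. Columns are SName, PartNo, Color, PName, Weight, SuppID; row i has aⱼ where attribute j ∈ Parti, else bᵢⱼ.
Initial tableau (one row per fragment):
  row 1: a1 b12 a3 a4 a5 a6
  row 2: a1 a2 a3 b24 b25 a6
  row 3: a1 a2 b33 a4 a5 b36
  row 4: b41 b42 b43 a4 a5 b46
Rows 1 and 2 agree on SuppID; apply SuppID→PartNo, Color and equate their PartNo, Color entries.
Rows 1 and 2 agree on SName; apply SName→Weight and equate their Weight entries.
Rows 1 and 2 agree on SName, SuppID; apply SName, SuppID→Color, PName and equate their Color, PName entries.
Row 1 is now all distinguished symbols — the join is lossless.

Yes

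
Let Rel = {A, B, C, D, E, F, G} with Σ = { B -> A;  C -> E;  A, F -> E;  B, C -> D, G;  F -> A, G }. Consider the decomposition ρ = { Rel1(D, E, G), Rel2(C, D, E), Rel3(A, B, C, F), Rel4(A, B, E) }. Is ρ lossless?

No

Chase test. Columns are A, B, C, D, E, F, G; row i has aⱼ where attribute j ∈ Reli, else bᵢⱼ.
Initial tableau (one row per fragment):
  row 1: b11 b12 b13 a4 a5 b16 a7
  row 2: b21 b22 a3 a4 a5 b26 b27
  row 3: a1 a2 a3 b34 b35 a6 b37
  row 4: a1 a2 b43 b44 a5 b46 b47
Rows 2 and 3 agree on C; apply C→E and equate their E entries.
No row becomes fully distinguished — the join is lossy.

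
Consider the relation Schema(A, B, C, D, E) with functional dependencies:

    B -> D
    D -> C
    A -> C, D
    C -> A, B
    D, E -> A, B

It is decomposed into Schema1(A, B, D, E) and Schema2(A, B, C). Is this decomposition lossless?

Yes

Common attributes: Schema1 ∩ Schema2 = {A, B}.
Closure of {A, B}: B → D applies, adding D; D → C applies, adding C. So (A, B)⁺ = {A, B, C, D}.
This closure contains every attribute of Schema2, so Schema1 ∩ Schema2 → Schema2. The join is lossless.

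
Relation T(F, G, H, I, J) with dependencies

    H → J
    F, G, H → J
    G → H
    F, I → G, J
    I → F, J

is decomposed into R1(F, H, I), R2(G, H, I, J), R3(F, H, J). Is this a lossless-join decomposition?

Yes

Chase test. Columns are F, G, H, I, J; row i has aⱼ where attribute j ∈ Ri, else bᵢⱼ.
Initial tableau (one row per fragment):
  row 1: a1 b12 a3 a4 b15
  row 2: b21 a2 a3 a4 a5
  row 3: a1 b32 a3 b34 a5
Rows 1 and 2 agree on H; apply H→J and equate their J entries.
Rows 1 and 2 agree on I; apply I→F, J and equate their F, J entries.
Rows 1 and 2 agree on F, I; apply F, I→G, J and equate their G, J entries.
Row 1 is now all distinguished symbols — the join is lossless.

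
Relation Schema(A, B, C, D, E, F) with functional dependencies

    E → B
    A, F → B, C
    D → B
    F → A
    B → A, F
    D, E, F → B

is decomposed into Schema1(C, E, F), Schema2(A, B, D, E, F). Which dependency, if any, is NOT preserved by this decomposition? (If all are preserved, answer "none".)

none

E → B lies within Schema2.
A, F → B, C: restricted closure across fragments reaches B, C.
D → B lies within Schema2.
F → A lies within Schema2.
B → A, F lies within Schema2.
D, E, F → B lies within Schema2.
Every dependency is enforceable on the fragments, so the decomposition is dependency-preserving.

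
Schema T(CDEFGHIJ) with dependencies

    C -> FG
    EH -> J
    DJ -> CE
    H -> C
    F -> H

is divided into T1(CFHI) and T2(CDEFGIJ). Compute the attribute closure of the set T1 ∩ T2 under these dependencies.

CFGHI

T1 ∩ T2 = {CFI}.
C → FG applies, adding G
F → H applies, adding H
Closure: {CFGHI}.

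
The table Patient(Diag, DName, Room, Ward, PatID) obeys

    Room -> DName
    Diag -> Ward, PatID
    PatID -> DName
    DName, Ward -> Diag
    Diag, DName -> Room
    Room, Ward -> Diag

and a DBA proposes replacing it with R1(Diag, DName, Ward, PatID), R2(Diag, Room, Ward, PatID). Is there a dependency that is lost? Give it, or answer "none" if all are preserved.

Room -> DName

Check Room → DName: no single fragment contains all of {DName, Room}, and the restricted closure of {Room} across the fragments never reaches {DName}.
Diag → Ward, PatID is preserved.
PatID → DName is preserved.
DName, Ward → Diag is preserved.
Diag, DName → Room is preserved.
Room, Ward → Diag is preserved.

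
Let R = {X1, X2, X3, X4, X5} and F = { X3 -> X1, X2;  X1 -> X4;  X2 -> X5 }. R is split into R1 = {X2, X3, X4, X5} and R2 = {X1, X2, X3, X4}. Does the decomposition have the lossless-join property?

Common attributes: R1 ∩ R2 = {X2, X3, X4}.
Closure of {X2, X3, X4}: X3 → X1, X2 applies, adding X1; X2 → X5 applies, adding X5. So (X2, X3, X4)⁺ = {X1, X2, X3, X4, X5}.
This closure contains every attribute of R1, so R1 ∩ R2 → R1. The join is lossless.

Yes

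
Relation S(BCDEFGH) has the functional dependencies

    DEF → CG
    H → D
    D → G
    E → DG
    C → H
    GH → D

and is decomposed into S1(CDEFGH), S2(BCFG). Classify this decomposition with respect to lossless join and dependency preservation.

lossy but dependency-preserving

Lossless test: (CFG)⁺ = {CDFGH}, which is a superkey of neither fragment — lossy.
Dependency preservation: every FD's attributes lie within a single fragment, so each can be enforced locally — preserved.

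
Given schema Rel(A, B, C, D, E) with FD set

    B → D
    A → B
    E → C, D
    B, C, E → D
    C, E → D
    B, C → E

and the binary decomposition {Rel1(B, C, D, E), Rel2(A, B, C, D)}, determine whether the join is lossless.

Yes

Common attributes: Rel1 ∩ Rel2 = {B, C, D}.
Closure of {B, C, D}: B, C → E applies, adding E. So (B, C, D)⁺ = {B, C, D, E}.
This closure contains every attribute of Rel1, so Rel1 ∩ Rel2 → Rel1. The join is lossless.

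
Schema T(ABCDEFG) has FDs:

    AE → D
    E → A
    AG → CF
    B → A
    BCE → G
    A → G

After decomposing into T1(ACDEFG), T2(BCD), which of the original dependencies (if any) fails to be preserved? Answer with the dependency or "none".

B → A

Check B → A: no single fragment contains all of {AB}, and the restricted closure of {B} across the fragments never reaches {A}.
AE → D is preserved.
E → A is preserved.
AG → CF is preserved.
BCE → G is preserved.
A → G is preserved.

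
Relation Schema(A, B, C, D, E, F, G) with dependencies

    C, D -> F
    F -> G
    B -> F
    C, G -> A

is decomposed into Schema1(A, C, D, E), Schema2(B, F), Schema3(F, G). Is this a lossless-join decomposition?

Chase test. Columns are A, B, C, D, E, F, G; row i has aⱼ where attribute j ∈ Schemai, else bᵢⱼ.
Initial tableau (one row per fragment):
  row 1: a1 b12 a3 a4 a5 b16 b17
  row 2: b21 a2 b23 b24 b25 a6 b27
  row 3: b31 b32 b33 b34 b35 a6 a7
Rows 2 and 3 agree on F; apply F→G and equate their G entries.
No row becomes fully distinguished — the join is lossy.

No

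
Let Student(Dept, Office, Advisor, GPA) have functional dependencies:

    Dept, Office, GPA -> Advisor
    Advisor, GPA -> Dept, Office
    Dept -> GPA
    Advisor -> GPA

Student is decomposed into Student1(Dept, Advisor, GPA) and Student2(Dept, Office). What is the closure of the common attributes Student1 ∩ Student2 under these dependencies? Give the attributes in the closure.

Dept, GPA

Student1 ∩ Student2 = {Dept}.
Dept → GPA applies, adding GPA
Closure: {Dept, GPA}.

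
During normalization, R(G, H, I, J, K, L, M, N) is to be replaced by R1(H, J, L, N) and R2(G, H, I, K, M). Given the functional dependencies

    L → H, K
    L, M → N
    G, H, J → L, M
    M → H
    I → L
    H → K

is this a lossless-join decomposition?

No

Common attributes: R1 ∩ R2 = {H}.
Closure of {H}: H → K applies, adding K. So (H)⁺ = {H, K}.
The closure contains neither all of R1 = {H, J, L, N} nor all of R2 = {G, H, I, K, M}, so the common attributes are not a superkey of either fragment. The join is lossy.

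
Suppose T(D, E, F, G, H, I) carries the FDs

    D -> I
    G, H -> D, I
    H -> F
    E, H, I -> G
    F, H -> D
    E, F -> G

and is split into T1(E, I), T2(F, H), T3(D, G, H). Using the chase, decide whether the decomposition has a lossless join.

No

Chase test. Columns are D, E, F, G, H, I; row i has aⱼ where attribute j ∈ Ti, else bᵢⱼ.
Initial tableau (one row per fragment):
  row 1: b11 a2 b13 b14 b15 a6
  row 2: b21 b22 a3 b24 a5 b26
  row 3: a1 b32 b33 a4 a5 b36
Rows 2 and 3 agree on H; apply H→F and equate their F entries.
Rows 2 and 3 agree on F, H; apply F, H→D and equate their D entries.
Rows 2 and 3 agree on D; apply D→I and equate their I entries.
No row becomes fully distinguished — the join is lossy.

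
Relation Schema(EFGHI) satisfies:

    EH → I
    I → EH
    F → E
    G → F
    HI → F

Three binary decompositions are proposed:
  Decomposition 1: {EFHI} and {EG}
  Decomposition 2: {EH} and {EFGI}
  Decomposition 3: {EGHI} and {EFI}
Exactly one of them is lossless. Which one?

Decomposition 1: common = {E}, closure = {E} → lossy.
Decomposition 2: common = {E}, closure = {E} → lossy.
Decomposition 3: common = {EI}, closure = {EFHI} → lossless.

Decomposition 3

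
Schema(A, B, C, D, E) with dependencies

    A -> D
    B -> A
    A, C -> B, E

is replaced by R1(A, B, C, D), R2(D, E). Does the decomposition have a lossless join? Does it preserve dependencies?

lossy and not dependency-preserving

Lossless test: (D)⁺ = {D}, which is a superkey of neither fragment — lossy.
Dependency preservation: the restricted closure of {A, C} across the fragments never reaches {B, E}, so A, C → B, E cannot be enforced without a join — not preserved.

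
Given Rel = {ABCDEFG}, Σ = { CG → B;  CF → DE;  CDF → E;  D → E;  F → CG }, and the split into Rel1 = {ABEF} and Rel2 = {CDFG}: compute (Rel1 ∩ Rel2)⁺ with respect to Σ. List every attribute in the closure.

BCDEFG

Rel1 ∩ Rel2 = {F}.
F → CG applies, adding CG
CG → B applies, adding B
CF → DE applies, adding DE
Closure: {BCDEFG}.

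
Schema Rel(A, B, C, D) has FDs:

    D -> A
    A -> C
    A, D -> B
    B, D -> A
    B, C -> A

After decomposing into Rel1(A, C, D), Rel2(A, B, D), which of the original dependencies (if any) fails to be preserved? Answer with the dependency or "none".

Check B, C → A: no single fragment contains all of {A, B, C}, and the restricted closure of {B, C} across the fragments never reaches {A}.
D → A is preserved.
A → C is preserved.
A, D → B is preserved.
B, D → A is preserved.

B, C -> A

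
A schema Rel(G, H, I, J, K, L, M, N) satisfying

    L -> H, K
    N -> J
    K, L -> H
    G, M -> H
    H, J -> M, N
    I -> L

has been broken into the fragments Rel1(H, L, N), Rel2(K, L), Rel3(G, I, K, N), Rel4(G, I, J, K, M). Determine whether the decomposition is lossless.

Chase test. Columns are G, H, I, J, K, L, M, N; row i has aⱼ where attribute j ∈ Reli, else bᵢⱼ.
Initial tableau (one row per fragment):
  row 1: b11 a2 b13 b14 b15 a6 b17 a8
  row 2: b21 b22 b23 b24 a5 a6 b27 b28
  row 3: a1 b32 a3 b34 a5 b36 b37 a8
  row 4: a1 b42 a3 a4 a5 b46 a7 b48
Rows 1 and 2 agree on L; apply L→H, K and equate their H, K entries.
Rows 1 and 3 agree on N; apply N→J and equate their J entries.
Rows 3 and 4 agree on I; apply I→L and equate their L entries.
Rows 3 and 4 agree on L; apply L→H, K and equate their H, K entries.
No row becomes fully distinguished — the join is lossy.

No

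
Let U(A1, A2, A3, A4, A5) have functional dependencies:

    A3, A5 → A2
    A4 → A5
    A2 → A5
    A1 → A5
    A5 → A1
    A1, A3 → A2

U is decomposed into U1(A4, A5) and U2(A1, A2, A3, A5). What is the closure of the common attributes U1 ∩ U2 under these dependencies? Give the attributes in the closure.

U1 ∩ U2 = {A5}.
A5 → A1 applies, adding A1
Closure: {A1, A5}.

A1, A5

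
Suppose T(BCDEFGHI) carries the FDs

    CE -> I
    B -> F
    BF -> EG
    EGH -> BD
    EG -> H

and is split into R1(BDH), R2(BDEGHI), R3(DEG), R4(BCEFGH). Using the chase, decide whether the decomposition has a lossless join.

No

Chase test. Columns are BCDEFGHI; row i has aⱼ where attribute j ∈ Ri, else bᵢⱼ.
Initial tableau (one row per fragment):
  row 1: a1 b12 a3 b14 b15 b16 a7 b18
  row 2: a1 b22 a3 a4 b25 a6 a7 a8
  row 3: b31 b32 a3 a4 b35 a6 b37 b38
  row 4: a1 a2 b43 a4 a5 a6 a7 b48
Rows 1 and 2 agree on B; apply B→F and equate their F entries.
Rows 1 and 4 agree on B; apply B→F and equate their F entries.
Rows 1 and 2 agree on BF; apply BF→EG and equate their EG entries.
Rows 1 and 4 agree on EGH; apply EGH→BD and equate their BD entries.
Rows 1 and 3 agree on EG; apply EG→H and equate their H entries.
Rows 1 and 3 agree on EGH; apply EGH→BD and equate their BD entries.
Rows 1 and 3 agree on B; apply B→F and equate their F entries.
No row becomes fully distinguished — the join is lossy.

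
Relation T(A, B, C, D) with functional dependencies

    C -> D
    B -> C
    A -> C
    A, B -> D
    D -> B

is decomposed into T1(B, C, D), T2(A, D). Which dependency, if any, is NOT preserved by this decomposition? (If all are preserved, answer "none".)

C → D lies within T1.
B → C lies within T1.
A → C: restricted closure across fragments reaches C.
A, B → D: restricted closure across fragments reaches D.
D → B lies within T1.
Every dependency is enforceable on the fragments, so the decomposition is dependency-preserving.

none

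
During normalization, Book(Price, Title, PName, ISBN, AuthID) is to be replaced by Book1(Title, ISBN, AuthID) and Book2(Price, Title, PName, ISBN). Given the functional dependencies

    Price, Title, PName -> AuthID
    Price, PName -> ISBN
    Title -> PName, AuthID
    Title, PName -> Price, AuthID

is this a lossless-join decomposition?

Common attributes: Book1 ∩ Book2 = {Title, ISBN}.
Closure of {Title, ISBN}: Title → PName, AuthID applies, adding PName, AuthID; Title, PName → Price, AuthID applies, adding Price. So (Title, ISBN)⁺ = {Price, Title, PName, ISBN, AuthID}.
This closure contains every attribute of Book1, so Book1 ∩ Book2 → Book1. The join is lossless.

Yes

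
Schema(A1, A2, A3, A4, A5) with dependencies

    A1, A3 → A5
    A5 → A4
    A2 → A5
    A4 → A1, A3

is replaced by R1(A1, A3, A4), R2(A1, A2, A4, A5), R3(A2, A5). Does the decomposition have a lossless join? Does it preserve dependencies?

Lossless test (chase): Rows 2 and 3 agree on A5; apply A5→A4 and equate their A4 entries. Rows 1 and 2 agree on A4; apply A4→A1, A3 and equate their A1, A3 entries. Rows 1 and 3 agree on A4; apply A4→A1, A3 and equate their A1, A3 entries. Rows 1 and 2 agree on A1, A3; apply A1, A3→A5 and equate their A5 entries. Row 2 is now all distinguished symbols — the join is lossless.
Dependency preservation: A1, A3 → A5 is not contained in any single fragment, but the restricted closure of its left-hand side across the fragments still reaches the right-hand side; the remaining FDs each lie inside some fragment. All dependencies are preserved.

lossless and dependency-preserving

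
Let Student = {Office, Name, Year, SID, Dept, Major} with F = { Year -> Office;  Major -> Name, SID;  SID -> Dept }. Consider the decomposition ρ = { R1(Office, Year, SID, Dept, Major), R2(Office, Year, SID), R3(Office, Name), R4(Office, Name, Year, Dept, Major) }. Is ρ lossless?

Chase test. Columns are Office, Name, Year, SID, Dept, Major; row i has aⱼ where attribute j ∈ Ri, else bᵢⱼ.
Initial tableau (one row per fragment):
  row 1: a1 b12 a3 a4 a5 a6
  row 2: a1 b22 a3 a4 b25 b26
  row 3: a1 a2 b33 b34 b35 b36
  row 4: a1 a2 a3 b44 a5 a6
Rows 1 and 4 agree on Major; apply Major→Name, SID and equate their Name, SID entries.
Rows 1 and 2 agree on SID; apply SID→Dept and equate their Dept entries.
Row 1 is now all distinguished symbols — the join is lossless.

Yes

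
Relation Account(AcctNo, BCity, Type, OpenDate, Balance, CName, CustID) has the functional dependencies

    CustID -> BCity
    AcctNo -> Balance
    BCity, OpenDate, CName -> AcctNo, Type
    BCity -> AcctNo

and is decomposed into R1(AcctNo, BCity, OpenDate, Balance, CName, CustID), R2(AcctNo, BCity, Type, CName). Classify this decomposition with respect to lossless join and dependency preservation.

lossy and not dependency-preserving

Lossless test: (AcctNo, BCity, CName)⁺ = {AcctNo, BCity, Balance, CName}, which is a superkey of neither fragment — lossy.
Dependency preservation: the restricted closure of {BCity, OpenDate, CName} across the fragments never reaches {AcctNo, Type}, so BCity, OpenDate, CName → AcctNo, Type cannot be enforced without a join — not preserved.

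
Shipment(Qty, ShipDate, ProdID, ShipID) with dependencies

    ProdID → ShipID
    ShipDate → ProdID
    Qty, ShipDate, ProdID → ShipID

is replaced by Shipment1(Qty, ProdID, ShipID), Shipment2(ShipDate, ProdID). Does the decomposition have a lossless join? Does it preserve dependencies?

lossy but dependency-preserving

Lossless test: (ProdID)⁺ = {ProdID, ShipID}, which is a superkey of neither fragment — lossy.
Dependency preservation: Qty, ShipDate, ProdID → ShipID is not contained in any single fragment, but the restricted closure of its left-hand side across the fragments still reaches the right-hand side; the remaining FDs each lie inside some fragment. All dependencies are preserved.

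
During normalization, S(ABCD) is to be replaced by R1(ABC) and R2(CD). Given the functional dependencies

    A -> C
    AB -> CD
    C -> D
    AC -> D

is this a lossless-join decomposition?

Common attributes: R1 ∩ R2 = {C}.
Closure of {C}: C → D applies, adding D. So (C)⁺ = {CD}.
This closure contains every attribute of R2, so R1 ∩ R2 → R2. The join is lossless.

Yes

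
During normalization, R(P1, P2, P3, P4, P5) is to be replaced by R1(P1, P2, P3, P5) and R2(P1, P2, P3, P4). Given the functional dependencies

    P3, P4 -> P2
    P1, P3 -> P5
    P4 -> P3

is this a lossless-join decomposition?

Common attributes: R1 ∩ R2 = {P1, P2, P3}.
Closure of {P1, P2, P3}: P1, P3 → P5 applies, adding P5. So (P1, P2, P3)⁺ = {P1, P2, P3, P5}.
This closure contains every attribute of R1, so R1 ∩ R2 → R1. The join is lossless.

Yes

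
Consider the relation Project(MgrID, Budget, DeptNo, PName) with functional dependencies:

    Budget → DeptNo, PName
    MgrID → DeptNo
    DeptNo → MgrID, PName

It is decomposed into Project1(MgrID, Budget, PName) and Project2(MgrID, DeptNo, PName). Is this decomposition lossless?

Common attributes: Project1 ∩ Project2 = {MgrID, PName}.
Closure of {MgrID, PName}: MgrID → DeptNo applies, adding DeptNo. So (MgrID, PName)⁺ = {MgrID, DeptNo, PName}.
This closure contains every attribute of Project2, so Project1 ∩ Project2 → Project2. The join is lossless.

Yes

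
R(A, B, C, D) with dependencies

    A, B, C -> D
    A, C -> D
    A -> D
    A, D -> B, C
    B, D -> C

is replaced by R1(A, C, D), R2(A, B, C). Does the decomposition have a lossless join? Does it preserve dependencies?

Lossless test: (A, C)⁺ = {A, B, C, D}, which contains all of one fragment — lossless.
Dependency preservation: the restricted closure of {B, D} across the fragments never reaches {C}, so B, D → C cannot be enforced without a join — not preserved.

lossless but not dependency-preserving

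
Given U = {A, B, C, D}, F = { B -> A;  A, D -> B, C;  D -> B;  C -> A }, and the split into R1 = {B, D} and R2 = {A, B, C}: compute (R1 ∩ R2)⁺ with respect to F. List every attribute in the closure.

A, B

R1 ∩ R2 = {B}.
B → A applies, adding A
Closure: {A, B}.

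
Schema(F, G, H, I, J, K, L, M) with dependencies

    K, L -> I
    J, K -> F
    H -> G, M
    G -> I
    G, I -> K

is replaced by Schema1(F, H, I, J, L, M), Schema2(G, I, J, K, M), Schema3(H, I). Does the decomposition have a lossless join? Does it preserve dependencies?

lossy and not dependency-preserving

Lossless test (chase): Rows 1 and 3 agree on H; apply H→G, M and equate their G, M entries. Rows 1 and 3 agree on G, I; apply G, I→K and equate their K entries. No row becomes fully distinguished — the join is lossy.
Dependency preservation: the restricted closure of {K, L} across the fragments never reaches {I}, so K, L → I cannot be enforced without a join — not preserved.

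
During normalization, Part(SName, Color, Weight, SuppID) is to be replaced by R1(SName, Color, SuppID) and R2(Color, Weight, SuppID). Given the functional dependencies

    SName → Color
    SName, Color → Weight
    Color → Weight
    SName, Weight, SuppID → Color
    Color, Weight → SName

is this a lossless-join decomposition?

Common attributes: R1 ∩ R2 = {Color, SuppID}.
Closure of {Color, SuppID}: Color → Weight applies, adding Weight; Color, Weight → SName applies, adding SName. So (Color, SuppID)⁺ = {SName, Color, Weight, SuppID}.
This closure contains every attribute of R1, so R1 ∩ R2 → R1. The join is lossless.

Yes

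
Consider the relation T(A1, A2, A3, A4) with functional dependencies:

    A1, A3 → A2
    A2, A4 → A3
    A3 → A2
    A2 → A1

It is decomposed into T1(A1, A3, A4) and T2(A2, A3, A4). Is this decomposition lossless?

Yes

Common attributes: T1 ∩ T2 = {A3, A4}.
Closure of {A3, A4}: A3 → A2 applies, adding A2; A2 → A1 applies, adding A1. So (A3, A4)⁺ = {A1, A2, A3, A4}.
This closure contains every attribute of T1, so T1 ∩ T2 → T1. The join is lossless.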